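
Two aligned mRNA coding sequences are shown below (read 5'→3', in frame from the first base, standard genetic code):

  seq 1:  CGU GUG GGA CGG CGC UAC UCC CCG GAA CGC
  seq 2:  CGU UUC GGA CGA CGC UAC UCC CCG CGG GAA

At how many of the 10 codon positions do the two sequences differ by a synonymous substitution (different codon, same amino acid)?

1

Codon 1: CGU Arg / CGU Arg — identical.
Codon 2: GUG Val / UUC Phe — nonsynonymous.
Codon 3: GGA Gly / GGA Gly — identical.
Codon 4: CGG Arg / CGA Arg — synonymous.
Codon 5: CGC Arg / CGC Arg — identical.
Codon 6: UAC Tyr / UAC Tyr — identical.
Codon 7: UCC Ser / UCC Ser — identical.
Codon 8: CCG Pro / CCG Pro — identical.
Codon 9: GAA Glu / CGG Arg — nonsynonymous.
Codon 10: CGC Arg / GAA Glu — nonsynonymous.
Synonymous differences: 1.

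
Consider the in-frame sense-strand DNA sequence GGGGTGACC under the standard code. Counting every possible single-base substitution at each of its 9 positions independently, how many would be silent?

Codon 1 (GGG, Gly): 3 synonymous substitutions.
Codon 2 (GTG, Val): 3 synonymous substitutions.
Codon 3 (ACC, Thr): 3 synonymous substitutions.
Total: 3 + 3 + 3 = 9.

9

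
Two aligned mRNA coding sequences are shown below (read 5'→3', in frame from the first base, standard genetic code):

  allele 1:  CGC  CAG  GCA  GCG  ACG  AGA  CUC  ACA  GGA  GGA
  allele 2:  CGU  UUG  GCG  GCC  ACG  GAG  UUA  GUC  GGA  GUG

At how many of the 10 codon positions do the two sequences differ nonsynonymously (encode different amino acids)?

Codon 1: CGC Arg / CGU Arg — synonymous.
Codon 2: CAG Gln / UUG Leu — nonsynonymous.
Codon 3: GCA Ala / GCG Ala — synonymous.
Codon 4: GCG Ala / GCC Ala — synonymous.
Codon 5: ACG Thr / ACG Thr — identical.
Codon 6: AGA Arg / GAG Glu — nonsynonymous.
Codon 7: CUC Leu / UUA Leu — synonymous.
Codon 8: ACA Thr / GUC Val — nonsynonymous.
Codon 9: GGA Gly / GGA Gly — identical.
Codon 10: GGA Gly / GUG Val — nonsynonymous.
Nonsynonymous differences: 4.

4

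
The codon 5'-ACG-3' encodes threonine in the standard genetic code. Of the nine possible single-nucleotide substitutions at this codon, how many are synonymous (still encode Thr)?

Position 1: none → 0 synonymous.
Position 2: none → 0 synonymous.
Position 3: ACT, ACC, ACA → 3 synonymous.
Total: 0 + 0 + 3 = 3.

3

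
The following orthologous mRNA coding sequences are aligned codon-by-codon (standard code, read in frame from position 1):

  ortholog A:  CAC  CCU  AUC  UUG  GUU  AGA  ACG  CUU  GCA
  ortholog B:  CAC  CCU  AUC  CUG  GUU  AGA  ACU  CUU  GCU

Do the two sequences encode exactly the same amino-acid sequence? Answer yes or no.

Codon 1: CAC His / CAC His — identical.
Codon 2: CCU Pro / CCU Pro — identical.
Codon 3: AUC Ile / AUC Ile — identical.
Codon 4: UUG Leu / CUG Leu — synonymous.
Codon 5: GUU Val / GUU Val — identical.
Codon 6: AGA Arg / AGA Arg — identical.
Codon 7: ACG Thr / ACU Thr — synonymous.
Codon 8: CUU Leu / CUU Leu — identical.
Codon 9: GCA Ala / GCU Ala — synonymous.
Nonsynonymous differences: 0 → same protein.

yes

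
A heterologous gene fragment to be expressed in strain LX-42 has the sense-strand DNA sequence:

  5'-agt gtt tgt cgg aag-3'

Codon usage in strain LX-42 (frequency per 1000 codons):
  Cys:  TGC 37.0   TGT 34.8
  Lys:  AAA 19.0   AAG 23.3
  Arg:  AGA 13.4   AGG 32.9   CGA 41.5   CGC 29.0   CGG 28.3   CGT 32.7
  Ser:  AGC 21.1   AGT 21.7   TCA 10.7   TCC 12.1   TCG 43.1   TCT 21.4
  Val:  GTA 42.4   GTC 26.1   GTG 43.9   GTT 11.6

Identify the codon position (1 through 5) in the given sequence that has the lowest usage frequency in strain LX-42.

Codon 1 AGT (Ser): 21.7 per 1000.
Codon 2 GTT (Val): 11.6 per 1000.
Codon 3 TGT (Cys): 34.8 per 1000.
Codon 4 CGG (Arg): 28.3 per 1000.
Codon 5 AAG (Lys): 23.3 per 1000.
Lowest frequency is 11.6 at codon 2.

2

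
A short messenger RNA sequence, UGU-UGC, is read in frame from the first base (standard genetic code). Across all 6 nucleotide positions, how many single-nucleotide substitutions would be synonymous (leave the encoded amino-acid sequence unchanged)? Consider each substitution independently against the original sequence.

Codon 1 (UGU, Cys): 1 synonymous substitution.
Codon 2 (UGC, Cys): 1 synonymous substitution.
Total: 1 + 1 = 2.

2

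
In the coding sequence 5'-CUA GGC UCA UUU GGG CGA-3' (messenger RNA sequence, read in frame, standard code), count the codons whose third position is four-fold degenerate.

Codon 1 CUA (Leu): third position 4-fold.
Codon 2 GGC (Gly): third position 4-fold.
Codon 3 UCA (Ser): third position 4-fold.
Codon 4 UUU (Phe): third position 2-fold.
Codon 5 GGG (Gly): third position 4-fold.
Codon 6 CGA (Arg): third position 4-fold.
Four-fold degenerate third positions: 5.

5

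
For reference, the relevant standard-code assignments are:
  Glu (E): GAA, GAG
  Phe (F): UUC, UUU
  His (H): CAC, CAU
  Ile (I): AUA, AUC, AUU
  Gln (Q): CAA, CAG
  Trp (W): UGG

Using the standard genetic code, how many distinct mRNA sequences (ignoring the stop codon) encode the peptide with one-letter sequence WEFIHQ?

Trp: 1 codon.
Glu: 2 codons.
Phe: 2 codons.
Ile: 3 codons.
His: 2 codons.
Gln: 2 codons.
1 × 2 × 2 × 3 × 2 × 2 = 48.

48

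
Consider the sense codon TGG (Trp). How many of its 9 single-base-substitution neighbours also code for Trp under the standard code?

0

Position 1: none → 0 synonymous.
Position 2: none → 0 synonymous.
Position 3: none → 0 synonymous.
Total: 0 + 0 + 0 = 0.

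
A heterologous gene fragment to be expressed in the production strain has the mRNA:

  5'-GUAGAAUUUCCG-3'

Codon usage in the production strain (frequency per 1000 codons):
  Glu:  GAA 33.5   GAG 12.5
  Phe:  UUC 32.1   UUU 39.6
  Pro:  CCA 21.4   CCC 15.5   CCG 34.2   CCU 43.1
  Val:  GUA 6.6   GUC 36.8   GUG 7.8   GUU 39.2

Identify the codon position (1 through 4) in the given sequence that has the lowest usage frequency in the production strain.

1

Codon 1 GUA (Val): 6.6 per 1000.
Codon 2 GAA (Glu): 33.5 per 1000.
Codon 3 UUU (Phe): 39.6 per 1000.
Codon 4 CCG (Pro): 34.2 per 1000.
Lowest frequency is 6.6 at codon 1.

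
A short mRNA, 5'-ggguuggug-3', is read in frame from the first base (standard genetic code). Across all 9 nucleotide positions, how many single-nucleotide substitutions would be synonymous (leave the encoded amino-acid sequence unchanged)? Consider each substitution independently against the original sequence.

Codon 1 (GGG, Gly): 3 synonymous substitutions.
Codon 2 (UUG, Leu): 2 synonymous substitutions.
Codon 3 (GUG, Val): 3 synonymous substitutions.
Total: 3 + 2 + 3 = 8.

8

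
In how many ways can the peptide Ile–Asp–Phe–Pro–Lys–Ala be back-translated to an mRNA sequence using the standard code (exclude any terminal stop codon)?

Ile: 3 codons.
Asp: 2 codons.
Phe: 2 codons.
Pro: 4 codons.
Lys: 2 codons.
Ala: 4 codons.
3 × 2 × 2 × 4 × 2 × 4 = 384.

384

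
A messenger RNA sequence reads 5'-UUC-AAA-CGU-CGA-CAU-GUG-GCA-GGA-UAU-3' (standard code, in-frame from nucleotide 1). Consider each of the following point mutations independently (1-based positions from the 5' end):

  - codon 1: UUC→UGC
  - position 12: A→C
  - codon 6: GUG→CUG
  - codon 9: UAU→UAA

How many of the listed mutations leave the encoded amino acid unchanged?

Codon 1: UUC (Phe) → UGC (Cys) — missense.
Codon 4: CGA (Arg) → CGC (Arg) — synonymous.
Codon 6: GUG (Val) → CUG (Leu) — missense.
Codon 9: UAU (Tyr) → UAA (Stop) — nonsense.
Synonymous: 1 of 4.

1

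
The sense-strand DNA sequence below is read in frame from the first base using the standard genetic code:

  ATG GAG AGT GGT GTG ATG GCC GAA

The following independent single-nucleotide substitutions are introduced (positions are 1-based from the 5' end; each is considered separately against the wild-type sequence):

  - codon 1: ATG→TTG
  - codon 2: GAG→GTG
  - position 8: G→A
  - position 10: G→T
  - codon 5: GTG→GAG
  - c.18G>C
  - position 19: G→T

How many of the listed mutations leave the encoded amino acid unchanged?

0

Codon 1: ATG (Met) → TTG (Leu) — missense.
Codon 2: GAG (Glu) → GTG (Val) — missense.
Codon 3: AGT (Ser) → AAT (Asn) — missense.
Codon 4: GGT (Gly) → TGT (Cys) — missense.
Codon 5: GTG (Val) → GAG (Glu) — missense.
Codon 6: ATG (Met) → ATC (Ile) — missense.
Codon 7: GCC (Ala) → TCC (Ser) — missense.
Synonymous: 0 of 7.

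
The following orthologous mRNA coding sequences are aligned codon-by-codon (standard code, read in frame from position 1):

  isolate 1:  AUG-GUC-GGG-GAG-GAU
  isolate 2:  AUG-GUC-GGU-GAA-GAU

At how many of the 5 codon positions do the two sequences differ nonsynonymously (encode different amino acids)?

Codon 1: AUG Met / AUG Met — identical.
Codon 2: GUC Val / GUC Val — identical.
Codon 3: GGG Gly / GGU Gly — synonymous.
Codon 4: GAG Glu / GAA Glu — synonymous.
Codon 5: GAU Asp / GAU Asp — identical.
Nonsynonymous differences: 0.

0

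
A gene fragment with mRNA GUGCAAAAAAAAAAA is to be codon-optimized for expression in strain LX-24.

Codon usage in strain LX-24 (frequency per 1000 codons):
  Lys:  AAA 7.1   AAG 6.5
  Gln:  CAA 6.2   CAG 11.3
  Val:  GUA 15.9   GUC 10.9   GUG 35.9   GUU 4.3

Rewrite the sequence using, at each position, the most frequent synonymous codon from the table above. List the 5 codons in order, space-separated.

Codon 1 (Val): best is GUG at 35.9.
Codon 2 (Gln): best is CAG at 11.3.
Codon 3 (Lys): best is AAA at 7.1.
Codon 4 (Lys): best is AAA at 7.1.
Codon 5 (Lys): best is AAA at 7.1.

GUG CAG AAA AAA AAA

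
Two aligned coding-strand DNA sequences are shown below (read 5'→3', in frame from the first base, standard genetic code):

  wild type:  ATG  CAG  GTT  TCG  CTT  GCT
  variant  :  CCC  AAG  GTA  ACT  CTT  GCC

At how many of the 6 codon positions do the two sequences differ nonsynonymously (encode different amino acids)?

Codon 1: ATG Met / CCC Pro — nonsynonymous.
Codon 2: CAG Gln / AAG Lys — nonsynonymous.
Codon 3: GTT Val / GTA Val — synonymous.
Codon 4: TCG Ser / ACT Thr — nonsynonymous.
Codon 5: CTT Leu / CTT Leu — identical.
Codon 6: GCT Ala / GCC Ala — synonymous.
Nonsynonymous differences: 3.

3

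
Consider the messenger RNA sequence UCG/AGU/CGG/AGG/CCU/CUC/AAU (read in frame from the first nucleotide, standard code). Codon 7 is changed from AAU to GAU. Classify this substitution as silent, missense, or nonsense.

missense

Position 19 falls in codon 7: AAU → Asn.
After the substitution the codon is GAU → Asp.
Asn ≠ Asp, so this is a missense mutation.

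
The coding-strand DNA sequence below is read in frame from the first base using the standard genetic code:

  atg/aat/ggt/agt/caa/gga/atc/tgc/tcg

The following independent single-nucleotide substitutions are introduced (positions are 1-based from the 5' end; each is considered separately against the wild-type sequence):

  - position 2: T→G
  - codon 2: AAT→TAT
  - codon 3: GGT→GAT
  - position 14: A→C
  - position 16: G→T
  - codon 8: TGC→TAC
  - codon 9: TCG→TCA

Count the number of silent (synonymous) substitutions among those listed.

Codon 1: ATG (Met) → AGG (Arg) — missense.
Codon 2: AAT (Asn) → TAT (Tyr) — missense.
Codon 3: GGT (Gly) → GAT (Asp) — missense.
Codon 5: CAA (Gln) → CCA (Pro) — missense.
Codon 6: GGA (Gly) → TGA (Stop) — nonsense.
Codon 8: TGC (Cys) → TAC (Tyr) — missense.
Codon 9: TCG (Ser) → TCA (Ser) — synonymous.
Synonymous: 1 of 7.

1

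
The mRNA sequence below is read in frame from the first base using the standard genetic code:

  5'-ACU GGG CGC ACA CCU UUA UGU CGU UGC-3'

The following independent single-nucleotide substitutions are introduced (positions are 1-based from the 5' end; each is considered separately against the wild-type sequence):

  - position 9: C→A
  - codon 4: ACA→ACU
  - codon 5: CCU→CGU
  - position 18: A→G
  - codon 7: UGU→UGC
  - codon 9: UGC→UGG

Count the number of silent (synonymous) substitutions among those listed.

Codon 3: CGC (Arg) → CGA (Arg) — synonymous.
Codon 4: ACA (Thr) → ACU (Thr) — synonymous.
Codon 5: CCU (Pro) → CGU (Arg) — missense.
Codon 6: UUA (Leu) → UUG (Leu) — synonymous.
Codon 7: UGU (Cys) → UGC (Cys) — synonymous.
Codon 9: UGC (Cys) → UGG (Trp) — missense.
Synonymous: 4 of 6.

4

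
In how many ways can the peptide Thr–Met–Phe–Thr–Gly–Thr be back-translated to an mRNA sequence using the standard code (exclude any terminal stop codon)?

512

Thr: 4 codons.
Met: 1 codon.
Phe: 2 codons.
Thr: 4 codons.
Gly: 4 codons.
Thr: 4 codons.
4 × 1 × 2 × 4 × 4 × 4 = 512.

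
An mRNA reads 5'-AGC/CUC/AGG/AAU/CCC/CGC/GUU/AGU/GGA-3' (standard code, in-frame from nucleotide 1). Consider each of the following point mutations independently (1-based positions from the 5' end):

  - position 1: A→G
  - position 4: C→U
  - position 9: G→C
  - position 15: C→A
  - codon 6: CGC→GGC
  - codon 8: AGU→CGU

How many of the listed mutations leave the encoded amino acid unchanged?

Codon 1: AGC (Ser) → GGC (Gly) — missense.
Codon 2: CUC (Leu) → UUC (Phe) — missense.
Codon 3: AGG (Arg) → AGC (Ser) — missense.
Codon 5: CCC (Pro) → CCA (Pro) — synonymous.
Codon 6: CGC (Arg) → GGC (Gly) — missense.
Codon 8: AGU (Ser) → CGU (Arg) — missense.
Synonymous: 1 of 6.

1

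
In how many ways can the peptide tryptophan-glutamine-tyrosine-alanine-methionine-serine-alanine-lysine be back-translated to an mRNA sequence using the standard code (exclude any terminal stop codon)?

768

Trp: 1 codon.
Gln: 2 codons.
Tyr: 2 codons.
Ala: 4 codons.
Met: 1 codon.
Ser: 6 codons.
Ala: 4 codons.
Lys: 2 codons.
1 × 2 × 2 × 4 × 1 × 6 × 4 × 2 = 768.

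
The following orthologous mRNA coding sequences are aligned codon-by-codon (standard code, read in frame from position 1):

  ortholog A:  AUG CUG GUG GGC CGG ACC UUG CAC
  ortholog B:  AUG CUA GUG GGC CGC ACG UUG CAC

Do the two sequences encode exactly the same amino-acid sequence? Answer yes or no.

Codon 1: AUG Met / AUG Met — identical.
Codon 2: CUG Leu / CUA Leu — synonymous.
Codon 3: GUG Val / GUG Val — identical.
Codon 4: GGC Gly / GGC Gly — identical.
Codon 5: CGG Arg / CGC Arg — synonymous.
Codon 6: ACC Thr / ACG Thr — synonymous.
Codon 7: UUG Leu / UUG Leu — identical.
Codon 8: CAC His / CAC His — identical.
Nonsynonymous differences: 0 → same protein.

yes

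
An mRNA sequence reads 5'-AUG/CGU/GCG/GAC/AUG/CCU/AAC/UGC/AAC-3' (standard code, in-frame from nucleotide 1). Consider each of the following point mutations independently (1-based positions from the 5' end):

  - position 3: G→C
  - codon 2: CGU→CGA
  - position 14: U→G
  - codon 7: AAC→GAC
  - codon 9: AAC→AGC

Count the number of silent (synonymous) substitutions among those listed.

Codon 1: AUG (Met) → AUC (Ile) — missense.
Codon 2: CGU (Arg) → CGA (Arg) — synonymous.
Codon 5: AUG (Met) → AGG (Arg) — missense.
Codon 7: AAC (Asn) → GAC (Asp) — missense.
Codon 9: AAC (Asn) → AGC (Ser) — missense.
Synonymous: 1 of 5.

1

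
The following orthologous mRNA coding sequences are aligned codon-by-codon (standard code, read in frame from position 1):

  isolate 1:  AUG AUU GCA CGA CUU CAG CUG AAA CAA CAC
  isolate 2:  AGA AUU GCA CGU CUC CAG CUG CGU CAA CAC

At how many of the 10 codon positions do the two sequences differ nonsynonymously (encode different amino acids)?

2

Codon 1: AUG Met / AGA Arg — nonsynonymous.
Codon 2: AUU Ile / AUU Ile — identical.
Codon 3: GCA Ala / GCA Ala — identical.
Codon 4: CGA Arg / CGU Arg — synonymous.
Codon 5: CUU Leu / CUC Leu — synonymous.
Codon 6: CAG Gln / CAG Gln — identical.
Codon 7: CUG Leu / CUG Leu — identical.
Codon 8: AAA Lys / CGU Arg — nonsynonymous.
Codon 9: CAA Gln / CAA Gln — identical.
Codon 10: CAC His / CAC His — identical.
Nonsynonymous differences: 2.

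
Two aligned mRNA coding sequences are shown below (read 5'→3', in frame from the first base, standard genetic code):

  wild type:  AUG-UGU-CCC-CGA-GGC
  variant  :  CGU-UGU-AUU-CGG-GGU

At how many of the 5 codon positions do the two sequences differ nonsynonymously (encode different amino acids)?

Codon 1: AUG Met / CGU Arg — nonsynonymous.
Codon 2: UGU Cys / UGU Cys — identical.
Codon 3: CCC Pro / AUU Ile — nonsynonymous.
Codon 4: CGA Arg / CGG Arg — synonymous.
Codon 5: GGC Gly / GGU Gly — synonymous.
Nonsynonymous differences: 2.

2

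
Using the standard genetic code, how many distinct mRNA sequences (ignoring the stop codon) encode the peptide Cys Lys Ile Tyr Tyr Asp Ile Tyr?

Cys: 2 codons.
Lys: 2 codons.
Ile: 3 codons.
Tyr: 2 codons.
Tyr: 2 codons.
Asp: 2 codons.
Ile: 3 codons.
Tyr: 2 codons.
2 × 2 × 3 × 2 × 2 × 2 × 3 × 2 = 576.

576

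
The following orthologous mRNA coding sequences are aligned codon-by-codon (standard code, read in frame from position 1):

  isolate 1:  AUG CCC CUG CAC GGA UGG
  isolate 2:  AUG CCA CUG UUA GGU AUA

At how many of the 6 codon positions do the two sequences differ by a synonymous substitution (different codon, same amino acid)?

2

Codon 1: AUG Met / AUG Met — identical.
Codon 2: CCC Pro / CCA Pro — synonymous.
Codon 3: CUG Leu / CUG Leu — identical.
Codon 4: CAC His / UUA Leu — nonsynonymous.
Codon 5: GGA Gly / GGU Gly — synonymous.
Codon 6: UGG Trp / AUA Ile — nonsynonymous.
Synonymous differences: 2.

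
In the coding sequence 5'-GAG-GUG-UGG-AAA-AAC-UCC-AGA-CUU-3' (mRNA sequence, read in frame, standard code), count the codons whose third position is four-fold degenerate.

3

Codon 1 GAG (Glu): third position 2-fold.
Codon 2 GUG (Val): third position 4-fold.
Codon 3 UGG (Trp): third position 1-fold.
Codon 4 AAA (Lys): third position 2-fold.
Codon 5 AAC (Asn): third position 2-fold.
Codon 6 UCC (Ser): third position 4-fold.
Codon 7 AGA (Arg): third position 2-fold.
Codon 8 CUU (Leu): third position 4-fold.
Four-fold degenerate third positions: 3.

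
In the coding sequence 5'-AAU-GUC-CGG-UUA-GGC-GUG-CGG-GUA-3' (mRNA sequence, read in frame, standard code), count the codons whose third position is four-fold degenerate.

6

Codon 1 AAU (Asn): third position 2-fold.
Codon 2 GUC (Val): third position 4-fold.
Codon 3 CGG (Arg): third position 4-fold.
Codon 4 UUA (Leu): third position 2-fold.
Codon 5 GGC (Gly): third position 4-fold.
Codon 6 GUG (Val): third position 4-fold.
Codon 7 CGG (Arg): third position 4-fold.
Codon 8 GUA (Val): third position 4-fold.
Four-fold degenerate third positions: 6.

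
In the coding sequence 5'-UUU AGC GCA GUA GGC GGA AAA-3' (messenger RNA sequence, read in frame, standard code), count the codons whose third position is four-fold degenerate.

4

Codon 1 UUU (Phe): third position 2-fold.
Codon 2 AGC (Ser): third position 2-fold.
Codon 3 GCA (Ala): third position 4-fold.
Codon 4 GUA (Val): third position 4-fold.
Codon 5 GGC (Gly): third position 4-fold.
Codon 6 GGA (Gly): third position 4-fold.
Codon 7 AAA (Lys): third position 2-fold.
Four-fold degenerate third positions: 4.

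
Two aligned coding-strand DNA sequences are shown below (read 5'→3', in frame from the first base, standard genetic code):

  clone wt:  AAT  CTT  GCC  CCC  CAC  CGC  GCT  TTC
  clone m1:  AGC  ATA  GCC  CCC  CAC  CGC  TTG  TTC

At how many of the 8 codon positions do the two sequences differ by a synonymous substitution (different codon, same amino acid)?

0

Codon 1: AAT Asn / AGC Ser — nonsynonymous.
Codon 2: CTT Leu / ATA Ile — nonsynonymous.
Codon 3: GCC Ala / GCC Ala — identical.
Codon 4: CCC Pro / CCC Pro — identical.
Codon 5: CAC His / CAC His — identical.
Codon 6: CGC Arg / CGC Arg — identical.
Codon 7: GCT Ala / TTG Leu — nonsynonymous.
Codon 8: TTC Phe / TTC Phe — identical.
Synonymous differences: 0.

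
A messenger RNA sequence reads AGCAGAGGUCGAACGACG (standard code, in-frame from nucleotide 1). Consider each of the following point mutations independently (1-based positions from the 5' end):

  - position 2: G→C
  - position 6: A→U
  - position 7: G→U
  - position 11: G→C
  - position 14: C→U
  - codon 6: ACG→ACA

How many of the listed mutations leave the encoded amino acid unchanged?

1

Codon 1: AGC (Ser) → ACC (Thr) — missense.
Codon 2: AGA (Arg) → AGU (Ser) — missense.
Codon 3: GGU (Gly) → UGU (Cys) — missense.
Codon 4: CGA (Arg) → CCA (Pro) — missense.
Codon 5: ACG (Thr) → AUG (Met) — missense.
Codon 6: ACG (Thr) → ACA (Thr) — synonymous.
Synonymous: 1 of 6.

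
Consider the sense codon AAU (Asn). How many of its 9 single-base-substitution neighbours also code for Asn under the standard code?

1

Position 1: none → 0 synonymous.
Position 2: none → 0 synonymous.
Position 3: AAC → 1 synonymous.
Total: 0 + 0 + 1 = 1.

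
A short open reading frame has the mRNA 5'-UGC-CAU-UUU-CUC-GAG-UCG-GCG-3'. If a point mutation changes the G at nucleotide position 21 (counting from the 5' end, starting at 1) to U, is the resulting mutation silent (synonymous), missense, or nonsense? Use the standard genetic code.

silent

Position 21 falls in codon 7: GCG → Ala.
After the substitution the codon is GCU → Ala.
Both encode Ala, so the change is synonymous.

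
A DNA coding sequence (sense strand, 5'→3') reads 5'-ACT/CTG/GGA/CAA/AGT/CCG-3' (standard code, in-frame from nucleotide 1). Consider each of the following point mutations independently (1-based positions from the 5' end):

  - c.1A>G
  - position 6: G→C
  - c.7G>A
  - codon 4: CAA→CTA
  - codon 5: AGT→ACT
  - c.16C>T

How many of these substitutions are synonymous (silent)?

1

Codon 1: ACT (Thr) → GCT (Ala) — missense.
Codon 2: CTG (Leu) → CTC (Leu) — synonymous.
Codon 3: GGA (Gly) → AGA (Arg) — missense.
Codon 4: CAA (Gln) → CTA (Leu) — missense.
Codon 5: AGT (Ser) → ACT (Thr) — missense.
Codon 6: CCG (Pro) → TCG (Ser) — missense.
Synonymous: 1 of 6.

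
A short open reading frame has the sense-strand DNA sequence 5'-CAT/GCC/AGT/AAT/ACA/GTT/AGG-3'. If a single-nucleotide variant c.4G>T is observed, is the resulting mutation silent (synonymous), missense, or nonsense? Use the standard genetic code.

missense

Position 4 falls in codon 2: GCC → Ala.
After the substitution the codon is TCC → Ser.
Ala ≠ Ser, so this is a missense mutation.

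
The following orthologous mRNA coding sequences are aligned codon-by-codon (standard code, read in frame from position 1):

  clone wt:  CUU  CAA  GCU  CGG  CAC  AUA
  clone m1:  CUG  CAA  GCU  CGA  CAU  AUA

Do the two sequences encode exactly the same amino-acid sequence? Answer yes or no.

yes

Codon 1: CUU Leu / CUG Leu — synonymous.
Codon 2: CAA Gln / CAA Gln — identical.
Codon 3: GCU Ala / GCU Ala — identical.
Codon 4: CGG Arg / CGA Arg — synonymous.
Codon 5: CAC His / CAU His — synonymous.
Codon 6: AUA Ile / AUA Ile — identical.
Nonsynonymous differences: 0 → same protein.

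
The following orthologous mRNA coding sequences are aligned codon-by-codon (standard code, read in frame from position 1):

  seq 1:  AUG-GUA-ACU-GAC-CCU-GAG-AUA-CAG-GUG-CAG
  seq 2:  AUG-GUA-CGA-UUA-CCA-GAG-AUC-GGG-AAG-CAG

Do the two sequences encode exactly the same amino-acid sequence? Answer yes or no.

no

Codon 1: AUG Met / AUG Met — identical.
Codon 2: GUA Val / GUA Val — identical.
Codon 3: ACU Thr / CGA Arg — nonsynonymous.
Codon 4: GAC Asp / UUA Leu — nonsynonymous.
Codon 5: CCU Pro / CCA Pro — synonymous.
Codon 6: GAG Glu / GAG Glu — identical.
Codon 7: AUA Ile / AUC Ile — synonymous.
Codon 8: CAG Gln / GGG Gly — nonsynonymous.
Codon 9: GUG Val / AAG Lys — nonsynonymous.
Codon 10: CAG Gln / CAG Gln — identical.
Nonsynonymous differences: 4 → different protein.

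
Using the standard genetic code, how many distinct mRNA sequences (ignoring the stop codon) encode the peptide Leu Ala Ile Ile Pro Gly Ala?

13824

Leu: 6 codons.
Ala: 4 codons.
Ile: 3 codons.
Ile: 3 codons.
Pro: 4 codons.
Gly: 4 codons.
Ala: 4 codons.
6 × 4 × 3 × 3 × 4 × 4 × 4 = 13824.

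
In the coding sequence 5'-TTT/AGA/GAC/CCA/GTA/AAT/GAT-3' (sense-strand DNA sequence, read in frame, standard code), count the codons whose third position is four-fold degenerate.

Codon 1 TTT (Phe): third position 2-fold.
Codon 2 AGA (Arg): third position 2-fold.
Codon 3 GAC (Asp): third position 2-fold.
Codon 4 CCA (Pro): third position 4-fold.
Codon 5 GTA (Val): third position 4-fold.
Codon 6 AAT (Asn): third position 2-fold.
Codon 7 GAT (Asp): third position 2-fold.
Four-fold degenerate third positions: 2.

2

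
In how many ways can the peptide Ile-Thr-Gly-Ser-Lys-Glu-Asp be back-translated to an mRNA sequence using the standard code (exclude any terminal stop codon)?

2304

Ile: 3 codons.
Thr: 4 codons.
Gly: 4 codons.
Ser: 6 codons.
Lys: 2 codons.
Glu: 2 codons.
Asp: 2 codons.
3 × 4 × 4 × 6 × 2 × 2 × 2 = 2304.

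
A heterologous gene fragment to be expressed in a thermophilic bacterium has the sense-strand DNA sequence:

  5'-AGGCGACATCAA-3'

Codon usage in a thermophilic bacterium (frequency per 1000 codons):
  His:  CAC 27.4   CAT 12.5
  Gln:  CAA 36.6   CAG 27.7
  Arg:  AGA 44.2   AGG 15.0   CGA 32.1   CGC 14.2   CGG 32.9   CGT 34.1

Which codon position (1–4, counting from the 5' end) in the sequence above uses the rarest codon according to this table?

3

Codon 1 AGG (Arg): 15.0 per 1000.
Codon 2 CGA (Arg): 32.1 per 1000.
Codon 3 CAT (His): 12.5 per 1000.
Codon 4 CAA (Gln): 36.6 per 1000.
Lowest frequency is 12.5 at codon 3.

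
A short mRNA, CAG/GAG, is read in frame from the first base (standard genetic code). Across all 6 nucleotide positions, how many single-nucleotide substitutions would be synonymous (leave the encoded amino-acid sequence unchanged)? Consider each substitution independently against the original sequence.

2

Codon 1 (CAG, Gln): 1 synonymous substitution.
Codon 2 (GAG, Glu): 1 synonymous substitution.
Total: 1 + 1 = 2.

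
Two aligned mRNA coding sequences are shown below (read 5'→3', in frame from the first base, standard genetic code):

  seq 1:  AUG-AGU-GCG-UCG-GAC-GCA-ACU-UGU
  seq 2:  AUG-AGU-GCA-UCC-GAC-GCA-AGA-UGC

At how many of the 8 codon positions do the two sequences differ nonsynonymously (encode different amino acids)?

Codon 1: AUG Met / AUG Met — identical.
Codon 2: AGU Ser / AGU Ser — identical.
Codon 3: GCG Ala / GCA Ala — synonymous.
Codon 4: UCG Ser / UCC Ser — synonymous.
Codon 5: GAC Asp / GAC Asp — identical.
Codon 6: GCA Ala / GCA Ala — identical.
Codon 7: ACU Thr / AGA Arg — nonsynonymous.
Codon 8: UGU Cys / UGC Cys — synonymous.
Nonsynonymous differences: 1.

1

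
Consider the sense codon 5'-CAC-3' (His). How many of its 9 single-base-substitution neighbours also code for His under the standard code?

Position 1: none → 0 synonymous.
Position 2: none → 0 synonymous.
Position 3: CAU → 1 synonymous.
Total: 0 + 0 + 1 = 1.

1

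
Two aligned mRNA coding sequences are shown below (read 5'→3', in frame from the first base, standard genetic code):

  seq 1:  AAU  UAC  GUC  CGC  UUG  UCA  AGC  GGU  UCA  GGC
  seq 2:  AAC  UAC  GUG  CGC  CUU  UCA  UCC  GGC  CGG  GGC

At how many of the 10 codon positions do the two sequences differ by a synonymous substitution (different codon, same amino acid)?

Codon 1: AAU Asn / AAC Asn — synonymous.
Codon 2: UAC Tyr / UAC Tyr — identical.
Codon 3: GUC Val / GUG Val — synonymous.
Codon 4: CGC Arg / CGC Arg — identical.
Codon 5: UUG Leu / CUU Leu — synonymous.
Codon 6: UCA Ser / UCA Ser — identical.
Codon 7: AGC Ser / UCC Ser — synonymous.
Codon 8: GGU Gly / GGC Gly — synonymous.
Codon 9: UCA Ser / CGG Arg — nonsynonymous.
Codon 10: GGC Gly / GGC Gly — identical.
Synonymous differences: 5.

5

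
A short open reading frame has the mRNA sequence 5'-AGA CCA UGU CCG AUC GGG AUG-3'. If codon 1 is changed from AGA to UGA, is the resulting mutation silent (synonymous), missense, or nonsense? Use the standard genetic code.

nonsense

Position 1 falls in codon 1: AGA → Arg.
After the substitution the codon is UGA → Stop.
The new codon is a stop codon, so this is a nonsense mutation.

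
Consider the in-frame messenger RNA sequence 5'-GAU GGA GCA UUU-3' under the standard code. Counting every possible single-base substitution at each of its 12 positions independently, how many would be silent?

Codon 1 (GAU, Asp): 1 synonymous substitution.
Codon 2 (GGA, Gly): 3 synonymous substitutions.
Codon 3 (GCA, Ala): 3 synonymous substitutions.
Codon 4 (UUU, Phe): 1 synonymous substitution.
Total: 1 + 3 + 3 + 1 = 8.

8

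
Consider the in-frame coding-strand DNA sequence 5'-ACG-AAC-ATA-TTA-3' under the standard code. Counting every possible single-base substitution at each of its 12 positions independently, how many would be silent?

Codon 1 (ACG, Thr): 3 synonymous substitutions.
Codon 2 (AAC, Asn): 1 synonymous substitution.
Codon 3 (ATA, Ile): 2 synonymous substitutions.
Codon 4 (TTA, Leu): 2 synonymous substitutions.
Total: 3 + 1 + 2 + 2 = 8.

8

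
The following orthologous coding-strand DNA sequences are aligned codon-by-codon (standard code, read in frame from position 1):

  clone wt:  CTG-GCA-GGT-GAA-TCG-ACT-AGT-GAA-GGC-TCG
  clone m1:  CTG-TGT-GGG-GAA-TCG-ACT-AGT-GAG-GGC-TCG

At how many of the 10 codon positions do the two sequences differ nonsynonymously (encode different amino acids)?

1

Codon 1: CTG Leu / CTG Leu — identical.
Codon 2: GCA Ala / TGT Cys — nonsynonymous.
Codon 3: GGT Gly / GGG Gly — synonymous.
Codon 4: GAA Glu / GAA Glu — identical.
Codon 5: TCG Ser / TCG Ser — identical.
Codon 6: ACT Thr / ACT Thr — identical.
Codon 7: AGT Ser / AGT Ser — identical.
Codon 8: GAA Glu / GAG Glu — synonymous.
Codon 9: GGC Gly / GGC Gly — identical.
Codon 10: TCG Ser / TCG Ser — identical.
Nonsynonymous differences: 1.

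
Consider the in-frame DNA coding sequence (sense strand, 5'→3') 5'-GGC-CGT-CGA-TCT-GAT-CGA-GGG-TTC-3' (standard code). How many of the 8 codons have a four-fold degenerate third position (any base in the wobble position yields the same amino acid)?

Codon 1 GGC (Gly): third position 4-fold.
Codon 2 CGT (Arg): third position 4-fold.
Codon 3 CGA (Arg): third position 4-fold.
Codon 4 TCT (Ser): third position 4-fold.
Codon 5 GAT (Asp): third position 2-fold.
Codon 6 CGA (Arg): third position 4-fold.
Codon 7 GGG (Gly): third position 4-fold.
Codon 8 TTC (Phe): third position 2-fold.
Four-fold degenerate third positions: 6.

6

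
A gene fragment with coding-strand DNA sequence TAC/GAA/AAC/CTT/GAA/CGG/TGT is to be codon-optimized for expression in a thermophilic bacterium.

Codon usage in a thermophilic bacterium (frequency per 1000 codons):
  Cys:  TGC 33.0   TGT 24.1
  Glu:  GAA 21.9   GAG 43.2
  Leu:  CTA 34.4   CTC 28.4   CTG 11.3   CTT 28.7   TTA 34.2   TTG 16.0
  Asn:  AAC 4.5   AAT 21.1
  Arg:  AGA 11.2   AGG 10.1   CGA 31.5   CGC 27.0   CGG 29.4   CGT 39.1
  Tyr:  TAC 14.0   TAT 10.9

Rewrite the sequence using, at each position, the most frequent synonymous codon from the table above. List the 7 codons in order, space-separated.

TAC GAG AAT CTA GAG CGT TGC

Codon 1 (Tyr): best is TAC at 14.0.
Codon 2 (Glu): best is GAG at 43.2.
Codon 3 (Asn): best is AAT at 21.1.
Codon 4 (Leu): best is CTA at 34.4.
Codon 5 (Glu): best is GAG at 43.2.
Codon 6 (Arg): best is CGT at 39.1.
Codon 7 (Cys): best is TGC at 33.0.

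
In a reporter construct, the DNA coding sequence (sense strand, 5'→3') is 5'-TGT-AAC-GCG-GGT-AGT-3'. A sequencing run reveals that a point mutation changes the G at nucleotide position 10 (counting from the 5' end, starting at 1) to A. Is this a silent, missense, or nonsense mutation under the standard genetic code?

missense

Position 10 falls in codon 4: GGT → Gly.
After the substitution the codon is AGT → Ser.
Gly ≠ Ser, so this is a missense mutation.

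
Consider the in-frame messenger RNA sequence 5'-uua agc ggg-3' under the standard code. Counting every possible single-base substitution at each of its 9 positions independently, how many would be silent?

6

Codon 1 (UUA, Leu): 2 synonymous substitutions.
Codon 2 (AGC, Ser): 1 synonymous substitution.
Codon 3 (GGG, Gly): 3 synonymous substitutions.
Total: 2 + 1 + 3 = 6.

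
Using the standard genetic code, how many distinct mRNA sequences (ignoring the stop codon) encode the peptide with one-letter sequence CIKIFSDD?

Cys: 2 codons.
Ile: 3 codons.
Lys: 2 codons.
Ile: 3 codons.
Phe: 2 codons.
Ser: 6 codons.
Asp: 2 codons.
Asp: 2 codons.
2 × 3 × 2 × 3 × 2 × 6 × 2 × 2 = 1728.

1728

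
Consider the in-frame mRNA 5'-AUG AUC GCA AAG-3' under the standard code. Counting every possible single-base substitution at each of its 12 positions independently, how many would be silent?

6

Codon 1 (AUG, Met): 0 synonymous substitutions.
Codon 2 (AUC, Ile): 2 synonymous substitutions.
Codon 3 (GCA, Ala): 3 synonymous substitutions.
Codon 4 (AAG, Lys): 1 synonymous substitution.
Total: 0 + 2 + 3 + 1 = 6.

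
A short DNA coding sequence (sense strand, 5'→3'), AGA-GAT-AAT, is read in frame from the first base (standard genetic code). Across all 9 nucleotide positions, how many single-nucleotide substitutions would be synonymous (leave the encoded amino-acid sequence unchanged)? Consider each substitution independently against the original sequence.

4

Codon 1 (AGA, Arg): 2 synonymous substitutions.
Codon 2 (GAT, Asp): 1 synonymous substitution.
Codon 3 (AAT, Asn): 1 synonymous substitution.
Total: 2 + 1 + 1 = 4.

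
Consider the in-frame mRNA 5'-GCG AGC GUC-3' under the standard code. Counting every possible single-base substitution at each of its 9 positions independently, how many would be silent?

7

Codon 1 (GCG, Ala): 3 synonymous substitutions.
Codon 2 (AGC, Ser): 1 synonymous substitution.
Codon 3 (GUC, Val): 3 synonymous substitutions.
Total: 3 + 1 + 3 = 7.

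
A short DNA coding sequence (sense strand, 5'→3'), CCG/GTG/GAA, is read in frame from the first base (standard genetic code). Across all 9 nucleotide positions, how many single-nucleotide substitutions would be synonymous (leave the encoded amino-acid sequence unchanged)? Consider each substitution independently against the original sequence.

Codon 1 (CCG, Pro): 3 synonymous substitutions.
Codon 2 (GTG, Val): 3 synonymous substitutions.
Codon 3 (GAA, Glu): 1 synonymous substitution.
Total: 3 + 3 + 1 = 7.

7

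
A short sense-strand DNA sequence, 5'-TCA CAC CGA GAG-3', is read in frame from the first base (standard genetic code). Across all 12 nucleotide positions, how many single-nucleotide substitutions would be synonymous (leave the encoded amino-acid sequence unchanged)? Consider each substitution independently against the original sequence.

Codon 1 (TCA, Ser): 3 synonymous substitutions.
Codon 2 (CAC, His): 1 synonymous substitution.
Codon 3 (CGA, Arg): 4 synonymous substitutions.
Codon 4 (GAG, Glu): 1 synonymous substitution.
Total: 3 + 1 + 4 + 1 = 9.

9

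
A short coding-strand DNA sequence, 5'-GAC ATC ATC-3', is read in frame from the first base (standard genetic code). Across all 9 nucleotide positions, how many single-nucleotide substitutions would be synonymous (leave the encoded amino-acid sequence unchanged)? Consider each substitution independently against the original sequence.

5

Codon 1 (GAC, Asp): 1 synonymous substitution.
Codon 2 (ATC, Ile): 2 synonymous substitutions.
Codon 3 (ATC, Ile): 2 synonymous substitutions.
Total: 1 + 2 + 2 = 5.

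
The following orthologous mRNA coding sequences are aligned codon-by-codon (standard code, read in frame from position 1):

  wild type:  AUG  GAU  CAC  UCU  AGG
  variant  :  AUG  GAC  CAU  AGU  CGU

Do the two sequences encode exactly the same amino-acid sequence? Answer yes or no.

yes

Codon 1: AUG Met / AUG Met — identical.
Codon 2: GAU Asp / GAC Asp — synonymous.
Codon 3: CAC His / CAU His — synonymous.
Codon 4: UCU Ser / AGU Ser — synonymous.
Codon 5: AGG Arg / CGU Arg — synonymous.
Nonsynonymous differences: 0 → same protein.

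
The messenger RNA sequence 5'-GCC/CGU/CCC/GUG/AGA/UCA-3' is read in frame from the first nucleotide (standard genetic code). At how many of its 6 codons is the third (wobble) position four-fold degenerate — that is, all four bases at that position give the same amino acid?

Codon 1 GCC (Ala): third position 4-fold.
Codon 2 CGU (Arg): third position 4-fold.
Codon 3 CCC (Pro): third position 4-fold.
Codon 4 GUG (Val): third position 4-fold.
Codon 5 AGA (Arg): third position 2-fold.
Codon 6 UCA (Ser): third position 4-fold.
Four-fold degenerate third positions: 5.

5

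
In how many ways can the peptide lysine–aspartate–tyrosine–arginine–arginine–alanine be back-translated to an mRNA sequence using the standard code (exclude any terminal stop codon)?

1152

Lys: 2 codons.
Asp: 2 codons.
Tyr: 2 codons.
Arg: 6 codons.
Arg: 6 codons.
Ala: 4 codons.
2 × 2 × 2 × 6 × 6 × 4 = 1152.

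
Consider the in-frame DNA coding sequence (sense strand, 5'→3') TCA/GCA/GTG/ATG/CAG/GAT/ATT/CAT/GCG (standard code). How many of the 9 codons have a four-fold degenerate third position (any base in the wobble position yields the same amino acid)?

4

Codon 1 TCA (Ser): third position 4-fold.
Codon 2 GCA (Ala): third position 4-fold.
Codon 3 GTG (Val): third position 4-fold.
Codon 4 ATG (Met): third position 1-fold.
Codon 5 CAG (Gln): third position 2-fold.
Codon 6 GAT (Asp): third position 2-fold.
Codon 7 ATT (Ile): third position 3-fold.
Codon 8 CAT (His): third position 2-fold.
Codon 9 GCG (Ala): third position 4-fold.
Four-fold degenerate third positions: 4.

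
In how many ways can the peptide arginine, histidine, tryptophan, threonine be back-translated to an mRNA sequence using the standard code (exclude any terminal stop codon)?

48

Arg: 6 codons.
His: 2 codons.
Trp: 1 codon.
Thr: 4 codons.
6 × 2 × 1 × 4 = 48.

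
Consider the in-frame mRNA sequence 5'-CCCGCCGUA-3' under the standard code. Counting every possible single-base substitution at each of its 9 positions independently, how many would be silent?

Codon 1 (CCC, Pro): 3 synonymous substitutions.
Codon 2 (GCC, Ala): 3 synonymous substitutions.
Codon 3 (GUA, Val): 3 synonymous substitutions.
Total: 3 + 3 + 3 = 9.

9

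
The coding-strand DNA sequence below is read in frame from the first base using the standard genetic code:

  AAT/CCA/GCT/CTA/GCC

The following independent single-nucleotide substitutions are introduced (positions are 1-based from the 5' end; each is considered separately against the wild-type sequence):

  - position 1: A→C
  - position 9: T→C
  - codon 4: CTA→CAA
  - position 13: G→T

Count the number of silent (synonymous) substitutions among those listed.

Codon 1: AAT (Asn) → CAT (His) — missense.
Codon 3: GCT (Ala) → GCC (Ala) — synonymous.
Codon 4: CTA (Leu) → CAA (Gln) — missense.
Codon 5: GCC (Ala) → TCC (Ser) — missense.
Synonymous: 1 of 4.

1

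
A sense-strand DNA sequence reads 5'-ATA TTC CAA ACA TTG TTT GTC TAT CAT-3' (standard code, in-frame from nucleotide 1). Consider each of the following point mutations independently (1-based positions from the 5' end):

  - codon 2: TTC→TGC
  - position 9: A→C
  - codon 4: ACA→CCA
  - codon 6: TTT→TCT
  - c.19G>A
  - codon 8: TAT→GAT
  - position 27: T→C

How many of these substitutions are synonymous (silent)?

1

Codon 2: TTC (Phe) → TGC (Cys) — missense.
Codon 3: CAA (Gln) → CAC (His) — missense.
Codon 4: ACA (Thr) → CCA (Pro) — missense.
Codon 6: TTT (Phe) → TCT (Ser) — missense.
Codon 7: GTC (Val) → ATC (Ile) — missense.
Codon 8: TAT (Tyr) → GAT (Asp) — missense.
Codon 9: CAT (His) → CAC (His) — synonymous.
Synonymous: 1 of 7.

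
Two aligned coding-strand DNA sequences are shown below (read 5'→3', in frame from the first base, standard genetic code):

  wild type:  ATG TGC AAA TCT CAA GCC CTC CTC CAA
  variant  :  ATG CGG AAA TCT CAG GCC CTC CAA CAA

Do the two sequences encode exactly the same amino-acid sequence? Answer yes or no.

no

Codon 1: ATG Met / ATG Met — identical.
Codon 2: TGC Cys / CGG Arg — nonsynonymous.
Codon 3: AAA Lys / AAA Lys — identical.
Codon 4: TCT Ser / TCT Ser — identical.
Codon 5: CAA Gln / CAG Gln — synonymous.
Codon 6: GCC Ala / GCC Ala — identical.
Codon 7: CTC Leu / CTC Leu — identical.
Codon 8: CTC Leu / CAA Gln — nonsynonymous.
Codon 9: CAA Gln / CAA Gln — identical.
Nonsynonymous differences: 2 → different protein.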